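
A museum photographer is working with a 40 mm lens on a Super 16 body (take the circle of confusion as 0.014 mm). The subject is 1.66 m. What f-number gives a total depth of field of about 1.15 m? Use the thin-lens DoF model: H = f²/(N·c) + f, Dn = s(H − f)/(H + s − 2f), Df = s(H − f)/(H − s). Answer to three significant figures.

Write h = H − f = f²/(N·c). The thin-lens limits are Dn = s·h/(h + (s−f)) and Df = s·h/(h − (s−f)), so DoF = Df − Dn = 2·s·(s−f)·h / (h² − (s−f)²).
That is a quadratic in h: DoF·h² − 2·s·(s−f)·h − DoF·(s−f)² = 0 ⇒ h = (s−f)·(s + √(s² + DoF²)) / DoF = 1620 × (1660 + √(1660² + 1150²)) / 1150 = 1620 × (1660 + 2019.43) / 1150 ≈ 5183.2 mm.
Then N = f²/(c·h) = 40² / (0.014 × 5183.2) = 1600 / 72.565 ≈ 22.

f/22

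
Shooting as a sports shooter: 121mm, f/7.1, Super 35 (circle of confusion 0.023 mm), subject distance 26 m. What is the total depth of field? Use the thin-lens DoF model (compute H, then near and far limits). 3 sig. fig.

Hyperfocal distance H = f²/(N·c) + f = 121²/(7.1 × 0.023) + 121 = 14641/0.1633 + 121 ≈ 89778.1 mm ≈ 89.78 m.
Near limit Dn = s·(H − f)/(H + s − 2f) = 26000 × (89778.1 − 121) / (89778.1 + 26000 − 2 × 121) = 26000 × 89657.1 / 115536.1 ≈ 20176 mm.
Far limit Df = s·(H − f)/(H − s) = 26000 × (89778.1 − 121) / (89778.1 − 26000) = 26000 × 89657.1 / 63778.1 ≈ 36550 mm.
Depth of field = Df − Dn = 36550 − 20176 ≈ 16374 mm ≈ 16.4 m.

16.4 m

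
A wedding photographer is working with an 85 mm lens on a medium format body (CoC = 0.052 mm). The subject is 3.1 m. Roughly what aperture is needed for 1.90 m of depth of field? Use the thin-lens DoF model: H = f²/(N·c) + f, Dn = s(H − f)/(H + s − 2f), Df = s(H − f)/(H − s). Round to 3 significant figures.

f/13

Write h = H − f = f²/(N·c). The thin-lens limits are Dn = s·h/(h + (s−f)) and Df = s·h/(h − (s−f)), so DoF = Df − Dn = 2·s·(s−f)·h / (h² − (s−f)²).
That is a quadratic in h: DoF·h² − 2·s·(s−f)·h − DoF·(s−f)² = 0 ⇒ h = (s−f)·(s + √(s² + DoF²)) / DoF = 3015 × (3100 + √(3100² + 1900²)) / 1900 = 3015 × (3100 + 3635.93) / 1900 ≈ 10689 mm.
Then N = f²/(c·h) = 85² / (0.052 × 10689) = 7225 / 555.82 ≈ 13.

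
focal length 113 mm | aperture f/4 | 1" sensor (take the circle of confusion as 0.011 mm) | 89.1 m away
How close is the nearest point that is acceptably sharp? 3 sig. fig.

Hyperfocal distance H = f²/(N·c) + f = 113²/(4 × 0.011) + 113 = 12769/0.044 + 113 ≈ 290317.5 mm ≈ 290.3 m.
Near limit Dn = s·(H − f)/(H + s − 2f) = 89100 × (290317.5 − 113) / (290317.5 + 89100 − 2 × 113) = 89100 × 290204.5 / 379191.5 ≈ 68190 mm ≈ 68.2 m.

68.2 m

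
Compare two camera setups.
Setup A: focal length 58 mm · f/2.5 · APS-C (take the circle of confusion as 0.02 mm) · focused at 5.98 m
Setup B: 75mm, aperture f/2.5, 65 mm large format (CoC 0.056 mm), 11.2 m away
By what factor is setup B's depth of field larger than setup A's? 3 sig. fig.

Setup A: H = 58²/(2.5×0.02) + 58 ≈ 67338.0 mm; DoF = Df − Dn = 6557.2 − 5496.2 ≈ 1061.0 mm.
Setup B: H = 75²/(2.5×0.056) + 75 ≈ 40253.6 mm; DoF = Df − Dn = 15488.6 − 8771.3 ≈ 6717.3 mm.
Ratio = 6717.3 / 1061.0 ≈ 6.33.

6.33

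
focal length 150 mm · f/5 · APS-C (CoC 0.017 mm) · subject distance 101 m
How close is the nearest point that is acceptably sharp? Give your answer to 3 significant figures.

73.1 m

Hyperfocal distance H = f²/(N·c) + f = 150²/(5 × 0.017) + 150 = 22500/0.085 + 150 ≈ 264855.9 mm ≈ 264.9 m.
Near limit Dn = s·(H − f)/(H + s − 2f) = 101000 × (264855.9 − 150) / (264855.9 + 101000 − 2 × 150) = 101000 × 264705.9 / 365555.9 ≈ 73136 mm ≈ 73.1 m.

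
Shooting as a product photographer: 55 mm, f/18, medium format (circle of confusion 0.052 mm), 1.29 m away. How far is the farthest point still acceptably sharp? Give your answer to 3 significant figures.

2.09 m

Hyperfocal distance H = f²/(N·c) + f = 55²/(18 × 0.052) + 55 = 3025/0.936 + 55 ≈ 3286.8 mm ≈ 3.287 m.
Far limit Df = s·(H − f)/(H − s) = 1290 × (3286.8 − 55) / (3286.8 − 1290) = 1290 × 3231.8 / 1996.8 ≈ 2087.8 mm ≈ 2.09 m.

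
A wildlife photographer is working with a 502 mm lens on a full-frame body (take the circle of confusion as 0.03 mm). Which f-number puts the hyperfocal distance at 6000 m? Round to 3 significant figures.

f/1.40

Rearrange H = f²/(N·c) + f for N: N = f² / ((H − f)·c).
N = 502² / ((6000000 − 502) × 0.03) = 252004 / 179985 ≈ 1.40.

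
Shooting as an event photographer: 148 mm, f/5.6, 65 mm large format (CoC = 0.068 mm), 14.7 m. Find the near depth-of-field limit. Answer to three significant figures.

Hyperfocal distance H = f²/(N·c) + f = 148²/(5.6 × 0.068) + 148 = 21904/0.3808 + 148 ≈ 57669.0 mm ≈ 57.67 m.
Near limit Dn = s·(H − f)/(H + s − 2f) = 14700 × (57669.0 − 148) / (57669.0 + 14700 − 2 × 148) = 14700 × 57521.0 / 72073.0 ≈ 11732 mm ≈ 11.7 m.

11.7 m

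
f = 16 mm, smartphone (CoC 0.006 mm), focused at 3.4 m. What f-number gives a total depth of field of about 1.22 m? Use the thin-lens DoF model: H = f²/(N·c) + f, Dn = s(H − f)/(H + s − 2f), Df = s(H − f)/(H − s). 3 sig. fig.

f/2.19

Write h = H − f = f²/(N·c). The thin-lens limits are Dn = s·h/(h + (s−f)) and Df = s·h/(h − (s−f)), so DoF = Df − Dn = 2·s·(s−f)·h / (h² − (s−f)²).
That is a quadratic in h: DoF·h² − 2·s·(s−f)·h − DoF·(s−f)² = 0 ⇒ h = (s−f)·(s + √(s² + DoF²)) / DoF = 3384 × (3400 + √(3400² + 1220²)) / 1220 = 3384 × (3400 + 3612.26) / 1220 ≈ 19450 mm.
Then N = f²/(c·h) = 16² / (0.006 × 19450) = 256 / 116.70 ≈ 2.19.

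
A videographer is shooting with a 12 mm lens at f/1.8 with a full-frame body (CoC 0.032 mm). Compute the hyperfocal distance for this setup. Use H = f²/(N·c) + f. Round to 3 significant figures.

Hyperfocal distance H = f²/(N·c) + f = 12²/(1.8 × 0.032) + 12 = 144/0.0576 + 12 ≈ 2512.0 mm ≈ 2.51 m.

2.51 m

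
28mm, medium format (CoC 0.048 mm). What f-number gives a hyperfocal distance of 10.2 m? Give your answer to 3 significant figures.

f/1.61

Rearrange H = f²/(N·c) + f for N: N = f² / ((H − f)·c).
N = 28² / ((10200 − 28) × 0.048) = 784 / 488.3 ≈ 1.61.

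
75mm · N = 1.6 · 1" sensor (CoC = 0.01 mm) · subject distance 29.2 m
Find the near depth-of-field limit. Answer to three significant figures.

27.0 m

Hyperfocal distance H = f²/(N·c) + f = 75²/(1.6 × 0.01) + 75 = 5625/0.016 + 75 ≈ 351637.5 mm ≈ 351.6 m.
Near limit Dn = s·(H − f)/(H + s − 2f) = 29200 × (351637.5 − 75) / (351637.5 + 29200 − 2 × 75) = 29200 × 351562.5 / 380687.5 ≈ 26966 mm ≈ 27.0 m.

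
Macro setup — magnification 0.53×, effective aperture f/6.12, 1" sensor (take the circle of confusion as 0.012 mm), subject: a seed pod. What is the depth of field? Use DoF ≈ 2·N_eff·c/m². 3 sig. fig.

0.523 mm

At magnification m, DoF ≈ 2·N_eff·c/m² = 2 × 6.12 × 0.012 / 0.53² = 0.1469 / 0.2809 ≈ 0.523 mm.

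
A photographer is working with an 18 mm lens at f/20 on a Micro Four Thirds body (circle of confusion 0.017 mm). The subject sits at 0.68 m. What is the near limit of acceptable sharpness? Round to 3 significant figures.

Hyperfocal distance H = f²/(N·c) + f = 18²/(20 × 0.017) + 18 = 324/0.34 + 18 ≈ 970.9 mm ≈ 0.971 m.
Near limit Dn = s·(H − f)/(H + s − 2f) = 680 × (970.9 − 18) / (970.9 + 680 − 2 × 18) = 680 × 952.9 / 1614.9 ≈ 401.25 mm.

401 mm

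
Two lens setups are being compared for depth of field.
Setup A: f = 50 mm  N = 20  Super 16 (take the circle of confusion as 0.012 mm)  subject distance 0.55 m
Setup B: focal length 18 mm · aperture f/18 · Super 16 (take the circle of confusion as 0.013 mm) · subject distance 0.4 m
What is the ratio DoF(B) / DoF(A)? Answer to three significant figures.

Setup A: H = 50²/(20×0.012) + 50 ≈ 10466.7 mm; DoF = Df − Dn = 577.731 − 524.809 ≈ 52.922 mm.
Setup B: H = 18²/(18×0.013) + 18 ≈ 1402.6 mm; DoF = Df − Dn = 552.40 − 313.51 ≈ 238.89 mm.
Ratio = 238.89 / 52.922 ≈ 4.51.

4.51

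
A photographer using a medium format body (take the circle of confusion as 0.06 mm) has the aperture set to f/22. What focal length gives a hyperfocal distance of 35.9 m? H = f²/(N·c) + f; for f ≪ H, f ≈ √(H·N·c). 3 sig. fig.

From H = f²/(N·c) + f, with f ≪ H: f ≈ √(H·N·c) = √(35900 × 22 × 0.06) = √47388 ≈ 217.7 mm.
Exact: f² + N·c·f − N·c·H = 0 ⇒ f = (−N·c + √((N·c)² + 4·N·c·H))/2 = (−1.32 + √189554)/2 ≈ 217.03 mm ≈ 217 mm.

217 mm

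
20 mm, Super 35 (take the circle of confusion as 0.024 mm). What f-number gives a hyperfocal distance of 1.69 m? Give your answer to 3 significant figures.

Rearrange H = f²/(N·c) + f for N: N = f² / ((H − f)·c).
N = 20² / ((1690 − 20) × 0.024) = 400 / 40.08 ≈ 9.98.

f/9.98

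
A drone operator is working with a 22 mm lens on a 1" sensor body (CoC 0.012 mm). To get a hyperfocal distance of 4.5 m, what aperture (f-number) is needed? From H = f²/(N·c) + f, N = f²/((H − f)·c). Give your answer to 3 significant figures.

f/9.01

Rearrange H = f²/(N·c) + f for N: N = f² / ((H − f)·c).
N = 22² / ((4500 − 22) × 0.012) = 484 / 53.74 ≈ 9.01.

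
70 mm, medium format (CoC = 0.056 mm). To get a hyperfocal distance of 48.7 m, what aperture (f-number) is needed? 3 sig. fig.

f/1.80

Rearrange H = f²/(N·c) + f for N: N = f² / ((H − f)·c).
N = 70² / ((48700 − 70) × 0.056) = 4900 / 2723 ≈ 1.80.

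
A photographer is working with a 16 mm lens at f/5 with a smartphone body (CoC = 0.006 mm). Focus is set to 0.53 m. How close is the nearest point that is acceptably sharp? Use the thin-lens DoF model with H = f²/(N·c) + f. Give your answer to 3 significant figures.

500 mm

Hyperfocal distance H = f²/(N·c) + f = 16²/(5 × 0.006) + 16 = 256/0.03 + 16 ≈ 8549.3 mm ≈ 8.549 m.
Near limit Dn = s·(H − f)/(H + s − 2f) = 530 × (8549.3 − 16) / (8549.3 + 530 − 2 × 16) = 530 × 8533.3 / 9047.3 ≈ 499.89 mm.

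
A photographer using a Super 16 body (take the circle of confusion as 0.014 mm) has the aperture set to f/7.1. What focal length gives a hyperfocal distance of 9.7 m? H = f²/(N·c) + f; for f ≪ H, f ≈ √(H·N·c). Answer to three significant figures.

From H = f²/(N·c) + f, with f ≪ H: f ≈ √(H·N·c) = √(9700 × 7.1 × 0.014) = √964.18 ≈ 31.05 mm.
Exact: f² + N·c·f − N·c·H = 0 ⇒ f = (−N·c + √((N·c)² + 4·N·c·H))/2 = (−0.0994 + √3856.7)/2 ≈ 31.002 mm ≈ 31.0 mm.

31.0 mm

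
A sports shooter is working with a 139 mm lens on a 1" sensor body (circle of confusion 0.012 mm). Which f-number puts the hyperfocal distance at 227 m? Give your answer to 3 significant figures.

Rearrange H = f²/(N·c) + f for N: N = f² / ((H − f)·c).
N = 139² / ((227000 − 139) × 0.012) = 19321 / 2722 ≈ 7.10.

f/7.10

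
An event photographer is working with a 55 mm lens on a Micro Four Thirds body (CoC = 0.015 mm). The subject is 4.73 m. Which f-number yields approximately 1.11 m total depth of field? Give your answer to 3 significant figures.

f/4.99

Write h = H − f = f²/(N·c). The thin-lens limits are Dn = s·h/(h + (s−f)) and Df = s·h/(h − (s−f)), so DoF = Df − Dn = 2·s·(s−f)·h / (h² − (s−f)²).
That is a quadratic in h: DoF·h² − 2·s·(s−f)·h − DoF·(s−f)² = 0 ⇒ h = (s−f)·(s + √(s² + DoF²)) / DoF = 4675 × (4730 + √(4730² + 1110²)) / 1110 = 4675 × (4730 + 4858.50) / 1110 ≈ 40384 mm.
Then N = f²/(c·h) = 55² / (0.015 × 40384) = 3025 / 605.76 ≈ 4.99.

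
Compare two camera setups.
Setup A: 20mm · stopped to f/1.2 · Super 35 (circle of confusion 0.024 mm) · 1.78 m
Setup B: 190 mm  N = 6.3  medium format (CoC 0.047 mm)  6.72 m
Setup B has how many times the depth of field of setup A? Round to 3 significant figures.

Setup A: H = 20²/(1.2×0.024) + 20 ≈ 13908.9 mm; DoF = Df − Dn = 2038.29 − 1579.81 ≈ 458.48 mm.
Setup B: H = 190²/(6.3×0.047) + 190 ≈ 122108.3 mm; DoF = Df − Dn = 7100.30 − 6378.37 ≈ 721.93 mm.
Ratio = 721.93 / 458.48 ≈ 1.57.

1.57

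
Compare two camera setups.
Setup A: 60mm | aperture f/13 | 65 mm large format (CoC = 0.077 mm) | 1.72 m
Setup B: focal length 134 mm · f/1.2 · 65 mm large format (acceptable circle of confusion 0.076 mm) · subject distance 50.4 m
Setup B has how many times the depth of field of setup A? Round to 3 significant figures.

13.6

Setup A: H = 60²/(13×0.077) + 60 ≈ 3656.4 mm; DoF = Df − Dn = 3194.5 − 1176.8 ≈ 2017.7 mm.
Setup B: H = 134²/(1.2×0.076) + 134 ≈ 197020.0 mm; DoF = Df − Dn = 67679 − 40150 ≈ 27529 mm.
Ratio = 27529 / 2017.7 ≈ 13.6.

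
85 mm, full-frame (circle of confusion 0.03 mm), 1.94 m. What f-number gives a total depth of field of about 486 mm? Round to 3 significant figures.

Write h = H − f = f²/(N·c). The thin-lens limits are Dn = s·h/(h + (s−f)) and Df = s·h/(h − (s−f)), so DoF = Df − Dn = 2·s·(s−f)·h / (h² − (s−f)²).
That is a quadratic in h: DoF·h² − 2·s·(s−f)·h − DoF·(s−f)² = 0 ⇒ h = (s−f)·(s + √(s² + DoF²)) / DoF = 1855 × (1940 + √(1940² + 486²)) / 486 = 1855 × (1940 + 1999.95) / 486 ≈ 15038 mm.
Then N = f²/(c·h) = 85² / (0.03 × 15038) = 7225 / 451.15 ≈ 16.

f/16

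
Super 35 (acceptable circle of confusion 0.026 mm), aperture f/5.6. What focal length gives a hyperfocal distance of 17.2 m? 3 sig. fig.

From H = f²/(N·c) + f, with f ≪ H: f ≈ √(H·N·c) = √(17200 × 5.6 × 0.026) = √2504.3 ≈ 50.04 mm.
The +f correction barely moves this — solving exactly, f² + N·c·f − N·c·H = 0 ⇒ f = (−N·c + √((N·c)² + 4·N·c·H))/2 = (−0.1456 + √10017)/2 ≈ 49.970 mm, so f ≈ 50.0 mm.

50.0 mm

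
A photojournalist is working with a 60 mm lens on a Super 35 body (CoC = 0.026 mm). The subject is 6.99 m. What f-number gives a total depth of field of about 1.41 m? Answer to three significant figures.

f/2.00

Write h = H − f = f²/(N·c). The thin-lens limits are Dn = s·h/(h + (s−f)) and Df = s·h/(h − (s−f)), so DoF = Df − Dn = 2·s·(s−f)·h / (h² − (s−f)²).
That is a quadratic in h: DoF·h² − 2·s·(s−f)·h − DoF·(s−f)² = 0 ⇒ h = (s−f)·(s + √(s² + DoF²)) / DoF = 6930 × (6990 + √(6990² + 1410²)) / 1410 = 6930 × (6990 + 7130.79) / 1410 ≈ 69402 mm.
Then N = f²/(c·h) = 60² / (0.026 × 69402) = 3600 / 1804.5 ≈ 2.00.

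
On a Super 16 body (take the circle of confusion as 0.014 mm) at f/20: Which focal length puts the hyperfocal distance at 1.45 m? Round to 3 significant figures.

20.0 mm

From H = f²/(N·c) + f, with f ≪ H: f ≈ √(H·N·c) = √(1450 × 20 × 0.014) = √406.00 ≈ 20.15 mm.
Exact: f² + N·c·f − N·c·H = 0 ⇒ f = (−N·c + √((N·c)² + 4·N·c·H))/2 = (−0.28 + √1624.1)/2 ≈ 20.010 mm ≈ 20.0 mm.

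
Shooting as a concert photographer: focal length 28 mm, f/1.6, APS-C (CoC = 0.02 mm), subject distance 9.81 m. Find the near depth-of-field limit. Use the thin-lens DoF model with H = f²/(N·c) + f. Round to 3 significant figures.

Hyperfocal distance H = f²/(N·c) + f = 28²/(1.6 × 0.02) + 28 = 784/0.032 + 28 ≈ 24528.0 mm ≈ 24.53 m.
Near limit Dn = s·(H − f)/(H + s − 2f) = 9810 × (24528.0 − 28) / (24528.0 + 9810 − 2 × 28) = 9810 × 24500.0 / 34282.0 ≈ 7010.8 mm ≈ 7.01 m.

7.01 m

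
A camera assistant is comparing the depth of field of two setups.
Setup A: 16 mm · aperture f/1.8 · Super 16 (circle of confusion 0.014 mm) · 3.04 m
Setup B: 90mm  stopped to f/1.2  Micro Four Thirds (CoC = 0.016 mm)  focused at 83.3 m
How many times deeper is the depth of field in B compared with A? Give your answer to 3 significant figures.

Setup A: H = 16²/(1.8×0.014) + 16 ≈ 10174.7 mm; DoF = Df − Dn = 4328.5 − 2342.7 ≈ 1985.8 mm.
Setup B: H = 90²/(1.2×0.016) + 90 ≈ 421965.0 mm; DoF = Df − Dn = 103767 − 69577 ≈ 34190 mm.
Ratio = 34190 / 1985.8 ≈ 17.2.

17.2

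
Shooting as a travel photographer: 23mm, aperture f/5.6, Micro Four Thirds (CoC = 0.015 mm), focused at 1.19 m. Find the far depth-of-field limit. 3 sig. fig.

Hyperfocal distance H = f²/(N·c) + f = 23²/(5.6 × 0.015) + 23 = 529/0.084 + 23 ≈ 6320.6 mm ≈ 6.321 m.
Far limit Df = s·(H − f)/(H − s) = 1190 × (6320.6 − 23) / (6320.6 − 1190) = 1190 × 6297.6 / 5130.6 ≈ 1460.7 mm ≈ 1.46 m.

1.46 m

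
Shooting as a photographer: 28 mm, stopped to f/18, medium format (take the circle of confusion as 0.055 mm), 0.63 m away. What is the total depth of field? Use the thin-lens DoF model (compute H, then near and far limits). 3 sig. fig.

Hyperfocal distance H = f²/(N·c) + f = 28²/(18 × 0.055) + 28 = 784/0.99 + 28 ≈ 819.9 mm ≈ 0.820 m.
Near limit Dn = s·(H − f)/(H + s − 2f) = 630 × (819.9 − 28) / (819.9 + 630 − 2 × 28) = 630 × 791.9 / 1393.9 ≈ 357.9 mm.
Far limit Df = s·(H − f)/(H − s) = 630 × (819.9 − 28) / (819.9 − 630) = 630 × 791.9 / 189.9 ≈ 2627.0 mm.
Depth of field = Df − Dn = 2627.0 − 357.9 ≈ 2269.1 mm ≈ 2.27 m.

2.27 m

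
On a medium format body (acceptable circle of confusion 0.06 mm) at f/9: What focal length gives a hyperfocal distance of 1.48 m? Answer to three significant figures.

From H = f²/(N·c) + f, with f ≪ H: f ≈ √(H·N·c) = √(1480 × 9 × 0.06) = √799.20 ≈ 28.27 mm.
Exact: f² + N·c·f − N·c·H = 0 ⇒ f = (−N·c + √((N·c)² + 4·N·c·H))/2 = (−0.54 + √3197.1)/2 ≈ 28.001 mm ≈ 28.0 mm.

28.0 mm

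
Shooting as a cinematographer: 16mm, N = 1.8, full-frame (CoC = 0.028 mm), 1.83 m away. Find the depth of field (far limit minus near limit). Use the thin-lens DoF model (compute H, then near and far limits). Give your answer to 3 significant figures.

1.50 m

Hyperfocal distance H = f²/(N·c) + f = 16²/(1.8 × 0.028) + 16 = 256/0.0504 + 16 ≈ 5095.4 mm ≈ 5.095 m.
Near limit Dn = s·(H − f)/(H + s − 2f) = 1830 × (5095.4 − 16) / (5095.4 + 1830 − 2 × 16) = 1830 × 5079.4 / 6893.4 ≈ 1348.4 mm.
Far limit Df = s·(H − f)/(H − s) = 1830 × (5095.4 − 16) / (5095.4 − 1830) = 1830 × 5079.4 / 3265.4 ≈ 2846.6 mm.
Depth of field = Df − Dn = 2846.6 − 1348.4 ≈ 1498.2 mm ≈ 1.50 m.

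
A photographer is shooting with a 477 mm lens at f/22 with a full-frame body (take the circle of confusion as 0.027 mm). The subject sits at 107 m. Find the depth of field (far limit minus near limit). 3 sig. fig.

Hyperfocal distance H = f²/(N·c) + f = 477²/(22 × 0.027) + 477 = 227529/0.594 + 477 ≈ 383522.5 mm ≈ 383.5 m.
Near limit Dn = s·(H − f)/(H + s − 2f) = 107000 × (383522.5 − 477) / (383522.5 + 107000 − 2 × 477) = 107000 × 383045.5 / 489568.5 ≈ 83718 mm.
Far limit Df = s·(H − f)/(H − s) = 107000 × (383522.5 − 477) / (383522.5 − 107000) = 107000 × 383045.5 / 276522.5 ≈ 148219 mm.
Depth of field = Df − Dn = 148219 − 83718 ≈ 64501 mm ≈ 64.5 m.

64.5 m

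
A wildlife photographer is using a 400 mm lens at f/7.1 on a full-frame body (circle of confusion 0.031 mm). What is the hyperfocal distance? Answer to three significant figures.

Hyperfocal distance H = f²/(N·c) + f = 400²/(7.1 × 0.031) + 400 = 160000/0.2201 + 400 ≈ 727342.3 mm ≈ 727 m.

727 m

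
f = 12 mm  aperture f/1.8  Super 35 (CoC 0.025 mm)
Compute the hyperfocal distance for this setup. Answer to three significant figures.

3.21 m

Hyperfocal distance H = f²/(N·c) + f = 12²/(1.8 × 0.025) + 12 = 144/0.045 + 12 ≈ 3212.0 mm ≈ 3.21 m.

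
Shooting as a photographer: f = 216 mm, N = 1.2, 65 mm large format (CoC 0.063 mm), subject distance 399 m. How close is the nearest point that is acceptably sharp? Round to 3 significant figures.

Hyperfocal distance H = f²/(N·c) + f = 216²/(1.2 × 0.063) + 216 = 46656/0.0756 + 216 ≈ 617358.9 mm ≈ 617.4 m.
Near limit Dn = s·(H − f)/(H + s − 2f) = 399000 × (617358.9 − 216) / (617358.9 + 399000 − 2 × 216) = 399000 × 617142.9 / 1015926.9 ≈ 242380 mm ≈ 242 m.

242 m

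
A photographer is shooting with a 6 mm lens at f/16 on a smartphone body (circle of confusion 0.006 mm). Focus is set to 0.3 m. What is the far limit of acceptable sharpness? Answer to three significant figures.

Hyperfocal distance H = f²/(N·c) + f = 6²/(16 × 0.006) + 6 = 36/0.096 + 6 ≈ 381.0 mm ≈ 0.381 m.
Far limit Df = s·(H − f)/(H − s) = 300 × (381.0 − 6) / (381.0 − 300) = 300 × 375.0 / 81.0 ≈ 1388.9 mm ≈ 1.39 m.

1.39 m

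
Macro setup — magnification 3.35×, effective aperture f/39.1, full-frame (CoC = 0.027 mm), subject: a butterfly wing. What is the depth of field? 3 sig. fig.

At magnification m, DoF ≈ 2·N_eff·c/m² = 2 × 39.1 × 0.027 / 3.35² = 2.111 / 11.22 ≈ 0.188 mm.

0.188 mm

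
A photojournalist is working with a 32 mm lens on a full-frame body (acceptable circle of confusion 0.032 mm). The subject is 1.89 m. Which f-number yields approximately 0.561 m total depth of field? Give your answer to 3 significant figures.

f/2.50

Write h = H − f = f²/(N·c). The thin-lens limits are Dn = s·h/(h + (s−f)) and Df = s·h/(h − (s−f)), so DoF = Df − Dn = 2·s·(s−f)·h / (h² − (s−f)²).
That is a quadratic in h: DoF·h² − 2·s·(s−f)·h − DoF·(s−f)² = 0 ⇒ h = (s−f)·(s + √(s² + DoF²)) / DoF = 1858 × (1890 + √(1890² + 561²)) / 561 = 1858 × (1890 + 1971.50) / 561 ≈ 12789 mm.
Then N = f²/(c·h) = 32² / (0.032 × 12789) = 1024 / 409.25 ≈ 2.50.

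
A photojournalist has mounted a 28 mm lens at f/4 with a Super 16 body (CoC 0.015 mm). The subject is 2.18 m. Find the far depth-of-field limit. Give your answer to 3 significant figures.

2.61 m

Hyperfocal distance H = f²/(N·c) + f = 28²/(4 × 0.015) + 28 = 784/0.06 + 28 ≈ 13094.7 mm ≈ 13.09 m.
Far limit Df = s·(H − f)/(H − s) = 2180 × (13094.7 − 28) / (13094.7 − 2180) = 2180 × 13066.7 / 10914.7 ≈ 2609.8 mm ≈ 2.61 m.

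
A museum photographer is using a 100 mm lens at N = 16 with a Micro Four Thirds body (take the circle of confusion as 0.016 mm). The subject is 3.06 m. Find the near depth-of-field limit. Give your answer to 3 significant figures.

Hyperfocal distance H = f²/(N·c) + f = 100²/(16 × 0.016) + 100 = 10000/0.256 + 100 ≈ 39162.5 mm ≈ 39.16 m.
Near limit Dn = s·(H − f)/(H + s − 2f) = 3060 × (39162.5 − 100) / (39162.5 + 3060 − 2 × 100) = 3060 × 39062.5 / 42022.5 ≈ 2844.5 mm ≈ 2.84 m.

2.84 m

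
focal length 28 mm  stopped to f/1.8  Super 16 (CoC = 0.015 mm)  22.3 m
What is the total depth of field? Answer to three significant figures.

83.1 m

Hyperfocal distance H = f²/(N·c) + f = 28²/(1.8 × 0.015) + 28 = 784/0.027 + 28 ≈ 29065.0 mm ≈ 29.07 m.
Near limit Dn = s·(H − f)/(H + s − 2f) = 22300 × (29065.0 − 28) / (29065.0 + 22300 − 2 × 28) = 22300 × 29037.0 / 51309.0 ≈ 12620 mm.
Far limit Df = s·(H − f)/(H − s) = 22300 × (29065.0 − 28) / (29065.0 − 22300) = 22300 × 29037.0 / 6765.0 ≈ 95717 mm.
Depth of field = Df − Dn = 95717 − 12620 ≈ 83097 mm ≈ 83.1 m.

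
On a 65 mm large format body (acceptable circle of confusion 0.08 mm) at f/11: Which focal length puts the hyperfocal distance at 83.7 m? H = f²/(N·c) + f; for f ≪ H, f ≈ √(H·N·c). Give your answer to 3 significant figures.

271 mm

From H = f²/(N·c) + f, with f ≪ H: f ≈ √(H·N·c) = √(83700 × 11 × 0.08) = √73656 ≈ 271.4 mm.
The +f correction barely moves this — solving exactly, f² + N·c·f − N·c·H = 0 ⇒ f = (−N·c + √((N·c)² + 4·N·c·H))/2 = (−0.88 + √294625)/2 ≈ 270.96 mm, so f ≈ 271 mm.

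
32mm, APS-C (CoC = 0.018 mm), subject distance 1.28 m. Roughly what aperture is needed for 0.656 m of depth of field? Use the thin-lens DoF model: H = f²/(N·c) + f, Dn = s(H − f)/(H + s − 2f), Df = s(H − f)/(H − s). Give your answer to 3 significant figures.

Write h = H − f = f²/(N·c). The thin-lens limits are Dn = s·h/(h + (s−f)) and Df = s·h/(h − (s−f)), so DoF = Df − Dn = 2·s·(s−f)·h / (h² − (s−f)²).
That is a quadratic in h: DoF·h² − 2·s·(s−f)·h − DoF·(s−f)² = 0 ⇒ h = (s−f)·(s + √(s² + DoF²)) / DoF = 1248 × (1280 + √(1280² + 656²)) / 656 = 1248 × (1280 + 1438.31) / 656 ≈ 5171.4 mm.
Then N = f²/(c·h) = 32² / (0.018 × 5171.4) = 1024 / 93.086 ≈ 11.

f/11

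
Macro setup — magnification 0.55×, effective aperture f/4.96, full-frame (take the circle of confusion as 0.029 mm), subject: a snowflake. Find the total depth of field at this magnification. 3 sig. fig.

0.951 mm

At magnification m, DoF ≈ 2·N_eff·c/m² = 2 × 4.96 × 0.029 / 0.55² = 0.2877 / 0.3025 ≈ 0.951 mm.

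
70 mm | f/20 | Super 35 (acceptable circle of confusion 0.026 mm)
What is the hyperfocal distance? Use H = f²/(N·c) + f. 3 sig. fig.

9.49 m

Hyperfocal distance H = f²/(N·c) + f = 70²/(20 × 0.026) + 70 = 4900/0.52 + 70 ≈ 9493.1 mm ≈ 9.49 m.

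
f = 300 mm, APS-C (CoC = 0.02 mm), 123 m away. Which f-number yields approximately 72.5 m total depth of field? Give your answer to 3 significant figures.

f/10

Write h = H − f = f²/(N·c). The thin-lens limits are Dn = s·h/(h + (s−f)) and Df = s·h/(h − (s−f)), so DoF = Df − Dn = 2·s·(s−f)·h / (h² − (s−f)²).
That is a quadratic in h: DoF·h² − 2·s·(s−f)·h − DoF·(s−f)² = 0 ⇒ h = (s−f)·(s + √(s² + DoF²)) / DoF = 122700 × (123000 + √(123000² + 72500²)) / 72500 = 122700 × (123000 + 142777) / 72500 ≈ 449805 mm.
Then N = f²/(c·h) = 300² / (0.02 × 449805) = 90000 / 8996.1 ≈ 10.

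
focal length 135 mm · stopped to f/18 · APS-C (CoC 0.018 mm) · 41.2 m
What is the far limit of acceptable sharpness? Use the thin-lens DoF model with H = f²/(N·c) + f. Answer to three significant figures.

153 m

Hyperfocal distance H = f²/(N·c) + f = 135²/(18 × 0.018) + 135 = 18225/0.324 + 135 ≈ 56385.0 mm ≈ 56.39 m.
Far limit Df = s·(H − f)/(H − s) = 41200 × (56385.0 − 135) / (56385.0 − 41200) = 41200 × 56250.0 / 15185.0 ≈ 152618 mm ≈ 153 m.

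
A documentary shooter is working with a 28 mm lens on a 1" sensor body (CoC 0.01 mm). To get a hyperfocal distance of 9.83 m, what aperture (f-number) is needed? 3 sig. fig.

f/8

Rearrange H = f²/(N·c) + f for N: N = f² / ((H − f)·c).
N = 28² / ((9830 − 28) × 0.01) = 784 / 98.02 ≈ 8.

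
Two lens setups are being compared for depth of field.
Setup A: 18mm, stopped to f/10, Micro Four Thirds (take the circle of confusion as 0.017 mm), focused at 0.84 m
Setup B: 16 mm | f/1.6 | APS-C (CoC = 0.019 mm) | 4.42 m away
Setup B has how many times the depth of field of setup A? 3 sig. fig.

Setup A: H = 18²/(10×0.017) + 18 ≈ 1923.9 mm; DoF = Df − Dn = 1477.04 − 586.88 ≈ 890.16 mm.
Setup B: H = 16²/(1.6×0.019) + 16 ≈ 8437.1 mm; DoF = Df − Dn = 9265.8 − 2902.2 ≈ 6363.6 mm.
Ratio = 6363.6 / 890.16 ≈ 7.15.

7.15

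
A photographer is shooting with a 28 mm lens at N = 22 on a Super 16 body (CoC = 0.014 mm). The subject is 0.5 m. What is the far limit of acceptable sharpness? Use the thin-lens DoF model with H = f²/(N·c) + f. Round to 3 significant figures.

Hyperfocal distance H = f²/(N·c) + f = 28²/(22 × 0.014) + 28 = 784/0.308 + 28 ≈ 2573.5 mm ≈ 2.573 m.
Far limit Df = s·(H − f)/(H − s) = 500 × (2573.5 − 28) / (2573.5 − 500) = 500 × 2545.5 / 2073.5 ≈ 613.82 mm ≈ 0.614 m.

0.614 m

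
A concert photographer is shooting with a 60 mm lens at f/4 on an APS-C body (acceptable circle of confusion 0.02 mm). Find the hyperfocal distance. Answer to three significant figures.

Hyperfocal distance H = f²/(N·c) + f = 60²/(4 × 0.02) + 60 = 3600/0.08 + 60 ≈ 45060.0 mm ≈ 45.1 m.

45.1 m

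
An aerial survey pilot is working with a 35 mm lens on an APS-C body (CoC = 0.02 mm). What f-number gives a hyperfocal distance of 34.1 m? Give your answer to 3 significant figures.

Rearrange H = f²/(N·c) + f for N: N = f² / ((H − f)·c).
N = 35² / ((34100 − 35) × 0.02) = 1225 / 681.3 ≈ 1.80.

f/1.80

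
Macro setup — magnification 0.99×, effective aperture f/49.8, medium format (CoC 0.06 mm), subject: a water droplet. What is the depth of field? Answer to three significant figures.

6.10 mm

At magnification m, DoF ≈ 2·N_eff·c/m² = 2 × 49.8 × 0.06 / 0.99² = 5.976 / 0.9801 ≈ 6.1 mm.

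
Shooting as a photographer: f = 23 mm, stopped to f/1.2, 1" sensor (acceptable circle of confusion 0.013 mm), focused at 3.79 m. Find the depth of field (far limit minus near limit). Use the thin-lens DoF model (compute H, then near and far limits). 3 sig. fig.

Hyperfocal distance H = f²/(N·c) + f = 23²/(1.2 × 0.013) + 23 = 529/0.0156 + 23 ≈ 33933.3 mm ≈ 33.93 m.
Near limit Dn = s·(H − f)/(H + s − 2f) = 3790 × (33933.3 − 23) / (33933.3 + 3790 − 2 × 23) = 3790 × 33910.3 / 37677.3 ≈ 3411.07 mm.
Far limit Df = s·(H − f)/(H − s) = 3790 × (33933.3 − 23) / (33933.3 − 3790) = 3790 × 33910.3 / 30143.3 ≈ 4263.64 mm.
Depth of field = Df − Dn = 4263.64 − 3411.07 ≈ 852.57 mm ≈ 0.853 m.

0.853 m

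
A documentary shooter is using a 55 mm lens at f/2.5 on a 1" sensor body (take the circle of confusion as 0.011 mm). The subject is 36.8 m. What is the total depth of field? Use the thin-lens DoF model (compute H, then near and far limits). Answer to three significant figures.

Hyperfocal distance H = f²/(N·c) + f = 55²/(2.5 × 0.011) + 55 = 3025/0.0275 + 55 ≈ 110055.0 mm ≈ 110.1 m.
Near limit Dn = s·(H − f)/(H + s − 2f) = 36800 × (110055.0 − 55) / (110055.0 + 36800 − 2 × 55) = 36800 × 110000.0 / 146745.0 ≈ 27585 mm.
Far limit Df = s·(H − f)/(H − s) = 36800 × (110055.0 − 55) / (110055.0 − 36800) = 36800 × 110000.0 / 73255.0 ≈ 55259 mm.
Depth of field = Df − Dn = 55259 − 27585 ≈ 27674 mm ≈ 27.7 m.

27.7 m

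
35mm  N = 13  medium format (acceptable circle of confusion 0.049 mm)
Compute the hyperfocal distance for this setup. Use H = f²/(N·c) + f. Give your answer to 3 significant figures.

1.96 m

Hyperfocal distance H = f²/(N·c) + f = 35²/(13 × 0.049) + 35 = 1225/0.637 + 35 ≈ 1958.1 mm ≈ 1.96 m.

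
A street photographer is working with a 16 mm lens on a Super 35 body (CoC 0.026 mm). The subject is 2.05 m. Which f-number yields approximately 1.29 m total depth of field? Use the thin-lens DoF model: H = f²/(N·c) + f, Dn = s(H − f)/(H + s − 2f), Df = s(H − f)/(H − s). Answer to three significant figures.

Write h = H − f = f²/(N·c). The thin-lens limits are Dn = s·h/(h + (s−f)) and Df = s·h/(h − (s−f)), so DoF = Df − Dn = 2·s·(s−f)·h / (h² − (s−f)²).
That is a quadratic in h: DoF·h² − 2·s·(s−f)·h − DoF·(s−f)² = 0 ⇒ h = (s−f)·(s + √(s² + DoF²)) / DoF = 2034 × (2050 + √(2050² + 1290²)) / 1290 = 2034 × (2050 + 2422.11) / 1290 ≈ 7051.4 mm.
Then N = f²/(c·h) = 16² / (0.026 × 7051.4) = 256 / 183.34 ≈ 1.40.

f/1.40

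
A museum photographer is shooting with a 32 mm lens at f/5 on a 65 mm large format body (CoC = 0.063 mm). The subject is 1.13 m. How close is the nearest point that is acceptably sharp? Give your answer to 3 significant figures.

0.845 m

Hyperfocal distance H = f²/(N·c) + f = 32²/(5 × 0.063) + 32 = 1024/0.315 + 32 ≈ 3282.8 mm ≈ 3.283 m.
Near limit Dn = s·(H − f)/(H + s − 2f) = 1130 × (3282.8 − 32) / (3282.8 + 1130 − 2 × 32) = 1130 × 3250.8 / 4348.8 ≈ 844.69 mm ≈ 0.845 m.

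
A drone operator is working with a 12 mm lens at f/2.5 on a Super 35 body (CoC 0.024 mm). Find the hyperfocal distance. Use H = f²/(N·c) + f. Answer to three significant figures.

Hyperfocal distance H = f²/(N·c) + f = 12²/(2.5 × 0.024) + 12 = 144/0.06 + 12 ≈ 2412.0 mm ≈ 2.41 m.

2.41 m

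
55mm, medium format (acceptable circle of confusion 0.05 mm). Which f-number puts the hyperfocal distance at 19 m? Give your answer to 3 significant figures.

f/3.19

Rearrange H = f²/(N·c) + f for N: N = f² / ((H − f)·c).
N = 55² / ((19000 − 55) × 0.05) = 3025 / 947.2 ≈ 3.19.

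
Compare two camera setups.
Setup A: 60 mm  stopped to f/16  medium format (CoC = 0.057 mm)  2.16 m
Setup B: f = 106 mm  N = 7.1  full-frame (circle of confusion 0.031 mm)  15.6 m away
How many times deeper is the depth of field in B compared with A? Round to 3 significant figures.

3.25

Setup A: H = 60²/(16×0.057) + 60 ≈ 4007.4 mm; DoF = Df − Dn = 4615.4 − 1409.9 ≈ 3205.5 mm.
Setup B: H = 106²/(7.1×0.031) + 106 ≈ 51155.5 mm; DoF = Df − Dn = 22398 − 11968 ≈ 10430 mm.
Ratio = 10430 / 3205.5 ≈ 3.25.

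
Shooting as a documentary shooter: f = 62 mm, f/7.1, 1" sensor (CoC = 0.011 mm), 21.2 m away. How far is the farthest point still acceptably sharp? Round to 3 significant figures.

37.2 m

Hyperfocal distance H = f²/(N·c) + f = 62²/(7.1 × 0.011) + 62 = 3844/0.0781 + 62 ≈ 49281.0 mm ≈ 49.28 m.
Far limit Df = s·(H − f)/(H − s) = 21200 × (49281.0 − 62) / (49281.0 − 21200) = 21200 × 49219.0 / 28081.0 ≈ 37158 mm ≈ 37.2 m.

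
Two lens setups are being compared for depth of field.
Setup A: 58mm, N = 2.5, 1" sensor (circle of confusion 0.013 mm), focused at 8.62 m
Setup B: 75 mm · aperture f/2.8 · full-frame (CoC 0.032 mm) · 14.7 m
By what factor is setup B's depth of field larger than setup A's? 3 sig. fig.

5.04

Setup A: H = 58²/(2.5×0.013) + 58 ≈ 103565.7 mm; DoF = Df − Dn = 9397.3 − 7961.4 ≈ 1435.9 mm.
Setup B: H = 75²/(2.8×0.032) + 75 ≈ 62854.0 mm; DoF = Df − Dn = 19164.6 − 11922.5 ≈ 7242.1 mm.
Ratio = 7242.1 / 1435.9 ≈ 5.04.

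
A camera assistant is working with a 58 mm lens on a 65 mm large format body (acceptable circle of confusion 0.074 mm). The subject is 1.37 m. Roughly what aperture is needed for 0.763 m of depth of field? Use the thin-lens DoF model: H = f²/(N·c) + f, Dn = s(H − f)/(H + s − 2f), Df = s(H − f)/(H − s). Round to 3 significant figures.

Write h = H − f = f²/(N·c). The thin-lens limits are Dn = s·h/(h + (s−f)) and Df = s·h/(h − (s−f)), so DoF = Df − Dn = 2·s·(s−f)·h / (h² − (s−f)²).
That is a quadratic in h: DoF·h² − 2·s·(s−f)·h − DoF·(s−f)² = 0 ⇒ h = (s−f)·(s + √(s² + DoF²)) / DoF = 1312 × (1370 + √(1370² + 763²)) / 763 = 1312 × (1370 + 1568.14) / 763 ≈ 5052.2 mm.
Then N = f²/(c·h) = 58² / (0.074 × 5052.2) = 3364 / 373.86 ≈ 9.

f/9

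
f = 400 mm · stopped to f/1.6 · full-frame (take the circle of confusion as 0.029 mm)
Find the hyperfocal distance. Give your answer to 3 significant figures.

3450 m

Hyperfocal distance H = f²/(N·c) + f = 400²/(1.6 × 0.029) + 400 = 160000/0.0464 + 400 ≈ 3448675.9 mm ≈ 3450 m.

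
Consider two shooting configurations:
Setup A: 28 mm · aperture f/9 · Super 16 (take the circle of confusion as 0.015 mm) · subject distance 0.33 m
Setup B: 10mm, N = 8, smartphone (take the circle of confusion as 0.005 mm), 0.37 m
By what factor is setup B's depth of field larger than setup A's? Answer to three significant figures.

3.16

Setup A: H = 28²/(9×0.015) + 28 ≈ 5835.4 mm; DoF = Df − Dn = 348.102 − 313.687 ≈ 34.415 mm.
Setup B: H = 10²/(8×0.005) + 10 ≈ 2510.0 mm; DoF = Df − Dn = 432.24 − 323.43 ≈ 108.81 mm.
Ratio = 108.81 / 34.415 ≈ 3.16.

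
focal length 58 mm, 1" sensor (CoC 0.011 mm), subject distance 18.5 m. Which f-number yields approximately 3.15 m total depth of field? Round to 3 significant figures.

Write h = H − f = f²/(N·c). The thin-lens limits are Dn = s·h/(h + (s−f)) and Df = s·h/(h − (s−f)), so DoF = Df − Dn = 2·s·(s−f)·h / (h² − (s−f)²).
That is a quadratic in h: DoF·h² − 2·s·(s−f)·h − DoF·(s−f)² = 0 ⇒ h = (s−f)·(s + √(s² + DoF²)) / DoF = 18442 × (18500 + √(18500² + 3150²)) / 3150 = 18442 × (18500 + 18766.3) / 3150 ≈ 218179 mm.
Then N = f²/(c·h) = 58² / (0.011 × 218179) = 3364 / 2400.0 ≈ 1.40.

f/1.40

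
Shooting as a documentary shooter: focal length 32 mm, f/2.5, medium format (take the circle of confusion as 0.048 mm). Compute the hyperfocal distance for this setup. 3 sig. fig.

8.57 m

Hyperfocal distance H = f²/(N·c) + f = 32²/(2.5 × 0.048) + 32 = 1024/0.12 + 32 ≈ 8565.3 mm ≈ 8.57 m.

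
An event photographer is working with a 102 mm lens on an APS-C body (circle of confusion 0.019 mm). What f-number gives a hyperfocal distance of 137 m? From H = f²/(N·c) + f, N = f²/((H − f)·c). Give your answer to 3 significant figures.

f/4

Rearrange H = f²/(N·c) + f for N: N = f² / ((H − f)·c).
N = 102² / ((137000 − 102) × 0.019) = 10404 / 2601 ≈ 4.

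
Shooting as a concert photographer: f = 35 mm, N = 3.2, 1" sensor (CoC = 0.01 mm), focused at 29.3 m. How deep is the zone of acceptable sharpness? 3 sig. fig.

108 m

Hyperfocal distance H = f²/(N·c) + f = 35²/(3.2 × 0.01) + 35 = 1225/0.032 + 35 ≈ 38316.2 mm ≈ 38.32 m.
Near limit Dn = s·(H − f)/(H + s − 2f) = 29300 × (38316.2 − 35) / (38316.2 + 29300 − 2 × 35) = 29300 × 38281.2 / 67546.2 ≈ 16606 mm.
Far limit Df = s·(H − f)/(H − s) = 29300 × (38316.2 − 35) / (38316.2 − 29300) = 29300 × 38281.2 / 9016.2 ≈ 124402 mm.
Depth of field = Df − Dn = 124402 − 16606 ≈ 107796 mm ≈ 108 m.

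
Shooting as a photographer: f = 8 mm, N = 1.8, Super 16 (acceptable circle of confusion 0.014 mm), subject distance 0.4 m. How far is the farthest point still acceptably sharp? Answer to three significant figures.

473 mm

Hyperfocal distance H = f²/(N·c) + f = 8²/(1.8 × 0.014) + 8 = 64/0.0252 + 8 ≈ 2547.7 mm ≈ 2.548 m.
Far limit Df = s·(H − f)/(H − s) = 400 × (2547.7 − 8) / (2547.7 − 400) = 400 × 2539.7 / 2147.7 ≈ 473.01 mm.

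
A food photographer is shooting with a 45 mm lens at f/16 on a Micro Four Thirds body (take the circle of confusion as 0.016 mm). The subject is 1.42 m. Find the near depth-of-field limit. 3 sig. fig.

1.21 m

Hyperfocal distance H = f²/(N·c) + f = 45²/(16 × 0.016) + 45 = 2025/0.256 + 45 ≈ 7955.2 mm ≈ 7.955 m.
Near limit Dn = s·(H − f)/(H + s − 2f) = 1420 × (7955.2 − 45) / (7955.2 + 1420 − 2 × 45) = 1420 × 7910.2 / 9285.2 ≈ 1209.7 mm ≈ 1.21 m.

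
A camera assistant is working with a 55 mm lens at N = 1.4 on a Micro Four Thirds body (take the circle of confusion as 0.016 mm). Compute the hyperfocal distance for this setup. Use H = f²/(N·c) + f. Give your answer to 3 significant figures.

135 m

Hyperfocal distance H = f²/(N·c) + f = 55²/(1.4 × 0.016) + 55 = 3025/0.0224 + 55 ≈ 135099.6 mm ≈ 135 m.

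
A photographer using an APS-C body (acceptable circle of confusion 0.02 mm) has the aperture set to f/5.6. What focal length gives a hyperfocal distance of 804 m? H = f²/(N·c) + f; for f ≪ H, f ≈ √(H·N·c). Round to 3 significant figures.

From H = f²/(N·c) + f, with f ≪ H: f ≈ √(H·N·c) = √(804000 × 5.6 × 0.02) = √90048 ≈ 300.1 mm.
The +f correction barely moves this — solving exactly, f² + N·c·f − N·c·H = 0 ⇒ f = (−N·c + √((N·c)² + 4·N·c·H))/2 = (−0.112 + √360192)/2 ≈ 300.02 mm, so f ≈ 300 mm.

300 mm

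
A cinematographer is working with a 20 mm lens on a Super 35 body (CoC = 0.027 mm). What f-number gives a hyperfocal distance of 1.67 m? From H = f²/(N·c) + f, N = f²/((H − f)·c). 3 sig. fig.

f/8.98

Rearrange H = f²/(N·c) + f for N: N = f² / ((H − f)·c).
N = 20² / ((1670 − 20) × 0.027) = 400 / 44.55 ≈ 8.98.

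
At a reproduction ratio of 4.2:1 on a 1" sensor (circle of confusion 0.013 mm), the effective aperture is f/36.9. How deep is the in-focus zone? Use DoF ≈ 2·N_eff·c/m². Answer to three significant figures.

0.0544 mm

At magnification m, DoF ≈ 2·N_eff·c/m² = 2 × 36.9 × 0.013 / 4.2² = 0.9594 / 17.64 ≈ 0.0544 mm.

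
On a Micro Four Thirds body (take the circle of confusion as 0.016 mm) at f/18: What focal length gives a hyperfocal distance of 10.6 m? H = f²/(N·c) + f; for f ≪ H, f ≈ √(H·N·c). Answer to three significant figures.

55.1 mm

From H = f²/(N·c) + f, with f ≪ H: f ≈ √(H·N·c) = √(10600 × 18 × 0.016) = √3052.8 ≈ 55.25 mm.
Exact: f² + N·c·f − N·c·H = 0 ⇒ f = (−N·c + √((N·c)² + 4·N·c·H))/2 = (−0.288 + √12211)/2 ≈ 55.108 mm ≈ 55.1 mm.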